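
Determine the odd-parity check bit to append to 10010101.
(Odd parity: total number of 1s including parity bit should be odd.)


Number of 1s in data: 4
Parity bit: 1

1


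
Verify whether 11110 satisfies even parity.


Number of 1s: 4

Yes, parity is correct (4 ones)


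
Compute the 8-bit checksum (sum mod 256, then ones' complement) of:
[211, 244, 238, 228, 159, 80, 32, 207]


Sum = 1399 mod 256 = 119
Complement = 136

136


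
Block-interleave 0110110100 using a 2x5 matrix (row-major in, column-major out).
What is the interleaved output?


Matrix:
  01101
  10100
Read columns: 0110110010

0110110010


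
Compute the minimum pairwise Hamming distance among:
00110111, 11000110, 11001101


Comparing all pairs, minimum distance: 3
Can detect 2 errors, correct 1 errors

3


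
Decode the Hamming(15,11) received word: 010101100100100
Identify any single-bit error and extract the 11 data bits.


Syndrome = 0: no error detected

Data: 00110100100 (no errors)


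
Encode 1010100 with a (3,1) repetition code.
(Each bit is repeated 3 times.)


Each bit -> 3 copies

111000111000111000000


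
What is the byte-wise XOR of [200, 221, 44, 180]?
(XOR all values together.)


XOR chain: 200 ^ 221 ^ 44 ^ 180 = 141

141


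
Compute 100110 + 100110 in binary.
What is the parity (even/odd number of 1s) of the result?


100110 = 38
100110 = 38
Sum = 76 = 1001100
1s count = 3

odd parity (3 ones in 1001100)


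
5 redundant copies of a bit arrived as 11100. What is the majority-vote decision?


Ones: 3 out of 5
Threshold: 3

1 (3/5 voted 1)


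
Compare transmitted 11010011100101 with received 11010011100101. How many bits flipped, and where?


XOR: 00000000000000

0 errors (received matches sent)


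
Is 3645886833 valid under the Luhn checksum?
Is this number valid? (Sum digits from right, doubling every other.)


Luhn sum = 60
60 mod 10 = 0

Valid (Luhn sum mod 10 = 0)


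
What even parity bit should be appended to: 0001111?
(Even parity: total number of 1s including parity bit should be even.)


Number of 1s in data: 4
Parity bit: 0

0


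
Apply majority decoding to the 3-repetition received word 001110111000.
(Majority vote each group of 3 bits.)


Groups: 001, 110, 111, 000
Majority votes: 0110

0110


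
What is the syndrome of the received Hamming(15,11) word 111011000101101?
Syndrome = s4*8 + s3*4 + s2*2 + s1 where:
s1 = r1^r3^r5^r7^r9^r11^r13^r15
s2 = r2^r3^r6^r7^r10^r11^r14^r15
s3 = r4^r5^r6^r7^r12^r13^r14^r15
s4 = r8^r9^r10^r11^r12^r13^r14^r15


s1=1, s2=1, s3=1, s4=0

Syndrome = 7 (error at position 7)


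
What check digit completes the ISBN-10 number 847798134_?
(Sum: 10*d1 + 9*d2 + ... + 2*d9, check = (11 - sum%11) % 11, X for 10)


Weighted sum: 336
336 mod 11 = 6

Check digit: 5


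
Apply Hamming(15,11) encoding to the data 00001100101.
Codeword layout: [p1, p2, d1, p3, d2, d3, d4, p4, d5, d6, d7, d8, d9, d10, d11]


Parity bits: p1=1, p2=0, p3=0, p4=0

100000001100101


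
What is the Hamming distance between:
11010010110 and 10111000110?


XOR: 01101010000
Count of 1s: 4

4


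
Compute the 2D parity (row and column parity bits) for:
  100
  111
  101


Row parities: 110
Column parities: 110

Row P: 110, Col P: 110, Corner: 0


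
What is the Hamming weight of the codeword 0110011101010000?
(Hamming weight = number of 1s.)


Counting 1s in 0110011101010000

7


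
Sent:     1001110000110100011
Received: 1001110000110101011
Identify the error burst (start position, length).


XOR: 0000000000000001000

Burst at position 15, length 1


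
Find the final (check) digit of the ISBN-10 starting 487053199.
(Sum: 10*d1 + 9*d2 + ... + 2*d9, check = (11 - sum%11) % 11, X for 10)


Weighted sum: 262
262 mod 11 = 9

Check digit: 2


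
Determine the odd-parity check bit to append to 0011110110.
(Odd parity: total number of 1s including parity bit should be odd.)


Number of 1s in data: 6
Parity bit: 1

1


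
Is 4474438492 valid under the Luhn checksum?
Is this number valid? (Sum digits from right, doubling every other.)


Luhn sum = 54
54 mod 10 = 4

Invalid (Luhn sum mod 10 = 4)


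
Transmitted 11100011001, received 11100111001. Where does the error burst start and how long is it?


XOR: 00000100000

Burst at position 5, length 1


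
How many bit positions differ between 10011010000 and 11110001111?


XOR: 01101011111
Count of 1s: 8

8


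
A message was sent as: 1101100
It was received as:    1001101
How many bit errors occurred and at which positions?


XOR: 0100001

2 error(s) at position(s): 1, 6


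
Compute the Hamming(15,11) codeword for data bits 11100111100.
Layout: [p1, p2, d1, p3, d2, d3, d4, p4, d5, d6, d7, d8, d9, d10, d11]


Parity bits: p1=0, p2=0, p3=0, p4=0

001011000111100


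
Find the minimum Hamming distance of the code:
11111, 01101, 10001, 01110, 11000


Comparing all pairs, minimum distance: 2
Can detect 1 errors, correct 0 errors

2


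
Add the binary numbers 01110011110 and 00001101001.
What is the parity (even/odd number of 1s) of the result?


01110011110 = 926
00001101001 = 105
Sum = 1031 = 10000000111
1s count = 4

even parity (4 ones in 10000000111)


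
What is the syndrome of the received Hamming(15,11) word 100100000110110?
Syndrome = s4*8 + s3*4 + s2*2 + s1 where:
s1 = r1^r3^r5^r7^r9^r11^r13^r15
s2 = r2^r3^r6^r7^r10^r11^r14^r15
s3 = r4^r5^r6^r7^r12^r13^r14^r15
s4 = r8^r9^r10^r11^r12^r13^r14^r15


s1=1, s2=1, s3=1, s4=0

Syndrome = 7 (error at position 7)


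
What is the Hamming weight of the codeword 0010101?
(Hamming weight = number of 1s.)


Counting 1s in 0010101

3


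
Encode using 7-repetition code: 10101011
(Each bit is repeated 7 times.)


Each bit -> 7 copies

11111110000000111111100000001111111000000011111111111111


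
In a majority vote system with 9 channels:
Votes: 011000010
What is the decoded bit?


Ones: 3 out of 9
Threshold: 5

0 (3/9 voted 1)


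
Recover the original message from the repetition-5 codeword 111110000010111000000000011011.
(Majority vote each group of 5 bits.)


Groups: 11111, 00000, 10111, 00000, 00000, 11011
Majority votes: 101001

101001


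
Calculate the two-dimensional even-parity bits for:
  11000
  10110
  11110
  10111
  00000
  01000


Row parities: 010001
Column parities: 01111

Row P: 010001, Col P: 01111, Corner: 0


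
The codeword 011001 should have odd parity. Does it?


Number of 1s: 3

Yes, parity is correct (3 ones)


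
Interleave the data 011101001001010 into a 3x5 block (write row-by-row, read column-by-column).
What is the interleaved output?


Matrix:
  01110
  10010
  01010
Read columns: 010101100111000

010101100111000


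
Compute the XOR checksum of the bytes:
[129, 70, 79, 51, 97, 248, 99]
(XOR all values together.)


XOR chain: 129 ^ 70 ^ 79 ^ 51 ^ 97 ^ 248 ^ 99 = 65

65


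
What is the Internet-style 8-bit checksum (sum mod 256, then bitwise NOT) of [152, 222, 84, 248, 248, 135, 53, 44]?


Sum = 1186 mod 256 = 162
Complement = 93

93


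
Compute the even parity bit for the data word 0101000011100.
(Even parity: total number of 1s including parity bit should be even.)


Number of 1s in data: 5
Parity bit: 1

1


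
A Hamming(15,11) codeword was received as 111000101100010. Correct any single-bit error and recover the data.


Syndrome = 10: error at position 10

Data: 10011000010 (corrected bit 10)


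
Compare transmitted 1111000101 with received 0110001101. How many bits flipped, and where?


XOR: 1001001000

3 error(s) at position(s): 0, 3, 6


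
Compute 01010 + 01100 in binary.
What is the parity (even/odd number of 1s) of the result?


01010 = 10
01100 = 12
Sum = 22 = 10110
1s count = 3

odd parity (3 ones in 10110)


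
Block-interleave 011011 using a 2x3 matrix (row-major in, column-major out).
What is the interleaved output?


Matrix:
  011
  011
Read columns: 001111

001111


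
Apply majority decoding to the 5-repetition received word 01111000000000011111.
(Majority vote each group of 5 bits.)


Groups: 01111, 00000, 00000, 11111
Majority votes: 1001

1001


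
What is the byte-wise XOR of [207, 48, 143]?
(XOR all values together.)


XOR chain: 207 ^ 48 ^ 143 = 112

112


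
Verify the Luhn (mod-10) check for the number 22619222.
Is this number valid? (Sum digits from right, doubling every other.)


Luhn sum = 27
27 mod 10 = 7

Invalid (Luhn sum mod 10 = 7)


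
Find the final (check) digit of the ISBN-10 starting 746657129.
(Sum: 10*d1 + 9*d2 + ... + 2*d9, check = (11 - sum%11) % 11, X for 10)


Weighted sum: 289
289 mod 11 = 3

Check digit: 8


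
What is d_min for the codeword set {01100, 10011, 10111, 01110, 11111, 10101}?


Comparing all pairs, minimum distance: 1
Can detect 0 errors, correct 0 errors

1


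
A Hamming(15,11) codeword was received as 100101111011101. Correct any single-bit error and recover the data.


Syndrome = 0: no error detected

Data: 00111011101 (no errors)


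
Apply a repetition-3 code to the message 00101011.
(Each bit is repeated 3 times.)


Each bit -> 3 copies

000000111000111000111111


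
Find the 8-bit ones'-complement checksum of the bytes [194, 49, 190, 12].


Sum = 445 mod 256 = 189
Complement = 66

66


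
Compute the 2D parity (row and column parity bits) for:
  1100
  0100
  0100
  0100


Row parities: 0111
Column parities: 1000

Row P: 0111, Col P: 1000, Corner: 1


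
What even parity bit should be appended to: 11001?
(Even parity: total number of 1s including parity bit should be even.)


Number of 1s in data: 3
Parity bit: 1

1


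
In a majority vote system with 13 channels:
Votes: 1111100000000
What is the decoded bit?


Ones: 5 out of 13
Threshold: 7

0 (5/13 voted 1)


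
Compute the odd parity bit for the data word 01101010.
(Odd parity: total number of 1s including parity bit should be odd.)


Number of 1s in data: 4
Parity bit: 1

1


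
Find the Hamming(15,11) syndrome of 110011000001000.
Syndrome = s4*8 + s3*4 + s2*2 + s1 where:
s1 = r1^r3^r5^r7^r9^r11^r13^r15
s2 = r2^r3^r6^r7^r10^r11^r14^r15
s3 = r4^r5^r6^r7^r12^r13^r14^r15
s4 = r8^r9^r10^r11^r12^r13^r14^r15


s1=0, s2=0, s3=1, s4=1

Syndrome = 12 (error at position 12)


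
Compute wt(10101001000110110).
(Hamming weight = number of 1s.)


Counting 1s in 10101001000110110

8


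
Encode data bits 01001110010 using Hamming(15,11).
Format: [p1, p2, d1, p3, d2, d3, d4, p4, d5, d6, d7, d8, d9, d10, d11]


Parity bits: p1=1, p2=1, p3=0, p4=0

110010001110010


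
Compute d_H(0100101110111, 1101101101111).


XOR: 1001000011000
Count of 1s: 4

4


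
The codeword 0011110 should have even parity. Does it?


Number of 1s: 4

Yes, parity is correct (4 ones)


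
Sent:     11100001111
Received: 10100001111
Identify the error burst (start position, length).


XOR: 01000000000

Burst at position 1, length 1


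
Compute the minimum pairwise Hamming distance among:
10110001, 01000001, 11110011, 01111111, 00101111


Comparing all pairs, minimum distance: 2
Can detect 1 errors, correct 0 errors

2


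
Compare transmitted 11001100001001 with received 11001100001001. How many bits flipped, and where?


XOR: 00000000000000

0 errors (received matches sent)


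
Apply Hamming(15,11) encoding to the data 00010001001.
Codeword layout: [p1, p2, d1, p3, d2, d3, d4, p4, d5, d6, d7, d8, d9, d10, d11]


Parity bits: p1=0, p2=0, p3=1, p4=0

000100100001001


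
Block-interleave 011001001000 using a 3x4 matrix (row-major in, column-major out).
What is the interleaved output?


Matrix:
  0110
  0100
  1000
Read columns: 001110100000

001110100000


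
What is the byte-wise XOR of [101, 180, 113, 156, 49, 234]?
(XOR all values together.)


XOR chain: 101 ^ 180 ^ 113 ^ 156 ^ 49 ^ 234 = 231

231


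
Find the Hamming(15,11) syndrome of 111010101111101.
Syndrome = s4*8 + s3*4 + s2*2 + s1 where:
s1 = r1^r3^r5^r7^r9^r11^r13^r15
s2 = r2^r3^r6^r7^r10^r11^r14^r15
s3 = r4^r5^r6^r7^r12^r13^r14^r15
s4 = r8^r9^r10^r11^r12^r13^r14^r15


s1=0, s2=0, s3=1, s4=0

Syndrome = 4 (error at position 4)


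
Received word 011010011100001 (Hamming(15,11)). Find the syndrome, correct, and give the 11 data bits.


Syndrome = 0: no error detected

Data: 11001100001 (no errors)


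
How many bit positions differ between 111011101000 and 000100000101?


XOR: 111111101101
Count of 1s: 10

10


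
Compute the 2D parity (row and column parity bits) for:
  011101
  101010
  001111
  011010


Row parities: 0101
Column parities: 100010

Row P: 0101, Col P: 100010, Corner: 0


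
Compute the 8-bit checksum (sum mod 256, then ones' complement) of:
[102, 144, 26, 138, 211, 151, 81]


Sum = 853 mod 256 = 85
Complement = 170

170


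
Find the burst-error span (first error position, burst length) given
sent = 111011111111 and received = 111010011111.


XOR: 000001100000

Burst at position 5, length 2


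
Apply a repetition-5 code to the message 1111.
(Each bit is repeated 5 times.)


Each bit -> 5 copies

11111111111111111111


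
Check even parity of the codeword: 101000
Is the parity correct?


Number of 1s: 2

Yes, parity is correct (2 ones)


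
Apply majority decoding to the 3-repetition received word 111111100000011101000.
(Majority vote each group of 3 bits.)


Groups: 111, 111, 100, 000, 011, 101, 000
Majority votes: 1100110

1100110


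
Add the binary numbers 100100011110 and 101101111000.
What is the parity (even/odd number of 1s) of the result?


100100011110 = 2334
101101111000 = 2936
Sum = 5270 = 1010010010110
1s count = 6

even parity (6 ones in 1010010010110)


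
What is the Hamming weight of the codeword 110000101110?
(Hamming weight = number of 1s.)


Counting 1s in 110000101110

6


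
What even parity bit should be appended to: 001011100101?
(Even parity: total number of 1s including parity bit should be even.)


Number of 1s in data: 6
Parity bit: 0

0


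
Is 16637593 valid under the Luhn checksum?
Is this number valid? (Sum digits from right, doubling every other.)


Luhn sum = 36
36 mod 10 = 6

Invalid (Luhn sum mod 10 = 6)


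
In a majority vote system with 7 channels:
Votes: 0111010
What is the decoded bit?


Ones: 4 out of 7
Threshold: 4

1 (4/7 voted 1)


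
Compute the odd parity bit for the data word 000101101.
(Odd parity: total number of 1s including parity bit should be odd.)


Number of 1s in data: 4
Parity bit: 1

1


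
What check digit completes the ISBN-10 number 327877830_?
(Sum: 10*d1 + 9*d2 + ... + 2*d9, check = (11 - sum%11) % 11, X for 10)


Weighted sum: 278
278 mod 11 = 3

Check digit: 8


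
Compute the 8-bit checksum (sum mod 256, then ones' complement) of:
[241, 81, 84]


Sum = 406 mod 256 = 150
Complement = 105

105


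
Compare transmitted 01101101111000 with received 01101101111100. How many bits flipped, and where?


XOR: 00000000000100

1 error(s) at position(s): 11


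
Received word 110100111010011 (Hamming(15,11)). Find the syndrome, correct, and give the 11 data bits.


Syndrome = 11: error at position 11

Data: 00011000011 (corrected bit 11)


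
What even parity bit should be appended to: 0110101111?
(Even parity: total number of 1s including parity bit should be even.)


Number of 1s in data: 7
Parity bit: 1

1


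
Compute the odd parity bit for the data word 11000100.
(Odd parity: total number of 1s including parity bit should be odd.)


Number of 1s in data: 3
Parity bit: 0

0


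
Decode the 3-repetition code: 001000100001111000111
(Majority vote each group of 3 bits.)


Groups: 001, 000, 100, 001, 111, 000, 111
Majority votes: 0000101

0000101


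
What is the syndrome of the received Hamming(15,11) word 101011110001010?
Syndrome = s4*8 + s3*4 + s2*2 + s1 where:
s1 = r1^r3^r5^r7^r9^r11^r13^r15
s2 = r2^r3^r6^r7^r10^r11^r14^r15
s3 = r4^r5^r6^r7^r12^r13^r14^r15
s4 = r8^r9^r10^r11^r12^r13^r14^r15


s1=0, s2=0, s3=1, s4=1

Syndrome = 12 (error at position 12)


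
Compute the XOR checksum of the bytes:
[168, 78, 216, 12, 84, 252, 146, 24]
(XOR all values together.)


XOR chain: 168 ^ 78 ^ 216 ^ 12 ^ 84 ^ 252 ^ 146 ^ 24 = 16

16


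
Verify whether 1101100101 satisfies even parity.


Number of 1s: 6

Yes, parity is correct (6 ones)


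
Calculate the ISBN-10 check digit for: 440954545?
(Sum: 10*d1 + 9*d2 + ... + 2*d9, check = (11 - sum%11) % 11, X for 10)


Weighted sum: 231
231 mod 11 = 0

Check digit: 0


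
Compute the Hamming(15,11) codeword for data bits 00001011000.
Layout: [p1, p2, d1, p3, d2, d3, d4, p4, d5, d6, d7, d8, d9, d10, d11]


Parity bits: p1=0, p2=1, p3=1, p4=1

010100011011000


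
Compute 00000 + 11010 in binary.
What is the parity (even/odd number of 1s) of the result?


00000 = 0
11010 = 26
Sum = 26 = 11010
1s count = 3

odd parity (3 ones in 11010)


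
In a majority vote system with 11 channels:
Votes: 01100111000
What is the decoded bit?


Ones: 5 out of 11
Threshold: 6

0 (5/11 voted 1)


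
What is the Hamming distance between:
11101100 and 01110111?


XOR: 10011011
Count of 1s: 5

5


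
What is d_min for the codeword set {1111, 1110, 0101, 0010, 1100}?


Comparing all pairs, minimum distance: 1
Can detect 0 errors, correct 0 errors

1


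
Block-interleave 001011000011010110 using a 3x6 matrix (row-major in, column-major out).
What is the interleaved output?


Matrix:
  001011
  000011
  010110
Read columns: 000001100001111110

000001100001111110


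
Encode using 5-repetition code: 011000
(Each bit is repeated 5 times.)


Each bit -> 5 copies

000001111111111000000000000000


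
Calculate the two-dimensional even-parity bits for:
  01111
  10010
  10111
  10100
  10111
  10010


Row parities: 000000
Column parities: 11011

Row P: 000000, Col P: 11011, Corner: 0


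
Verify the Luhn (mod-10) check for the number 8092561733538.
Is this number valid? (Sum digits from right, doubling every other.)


Luhn sum = 63
63 mod 10 = 3

Invalid (Luhn sum mod 10 = 3)


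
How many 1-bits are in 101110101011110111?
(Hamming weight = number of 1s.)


Counting 1s in 101110101011110111

13


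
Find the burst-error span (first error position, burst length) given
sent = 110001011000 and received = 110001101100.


XOR: 000000110100

Burst at position 6, length 4


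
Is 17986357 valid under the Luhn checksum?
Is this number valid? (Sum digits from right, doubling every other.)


Luhn sum = 40
40 mod 10 = 0

Valid (Luhn sum mod 10 = 0)


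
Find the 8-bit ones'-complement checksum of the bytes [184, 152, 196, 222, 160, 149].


Sum = 1063 mod 256 = 39
Complement = 216

216


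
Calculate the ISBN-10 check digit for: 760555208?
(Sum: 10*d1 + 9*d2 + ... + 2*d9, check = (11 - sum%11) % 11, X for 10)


Weighted sum: 238
238 mod 11 = 7

Check digit: 4


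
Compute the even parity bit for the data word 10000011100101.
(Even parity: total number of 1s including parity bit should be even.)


Number of 1s in data: 6
Parity bit: 0

0


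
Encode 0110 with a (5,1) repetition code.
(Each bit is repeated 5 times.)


Each bit -> 5 copies

00000111111111100000


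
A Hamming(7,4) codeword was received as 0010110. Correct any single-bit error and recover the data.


Syndrome = 0: no error detected

Data: 1110 (no errors)


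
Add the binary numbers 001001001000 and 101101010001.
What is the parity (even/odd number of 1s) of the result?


001001001000 = 584
101101010001 = 2897
Sum = 3481 = 110110011001
1s count = 7

odd parity (7 ones in 110110011001)


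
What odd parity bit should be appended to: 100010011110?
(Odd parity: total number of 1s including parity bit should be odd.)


Number of 1s in data: 6
Parity bit: 1

1


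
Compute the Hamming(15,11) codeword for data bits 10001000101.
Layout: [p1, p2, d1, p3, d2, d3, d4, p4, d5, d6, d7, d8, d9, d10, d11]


Parity bits: p1=0, p2=0, p3=0, p4=1

001000011000101


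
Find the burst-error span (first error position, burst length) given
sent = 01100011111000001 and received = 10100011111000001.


XOR: 11000000000000000

Burst at position 0, length 2


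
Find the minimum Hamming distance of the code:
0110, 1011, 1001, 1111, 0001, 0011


Comparing all pairs, minimum distance: 1
Can detect 0 errors, correct 0 errors

1


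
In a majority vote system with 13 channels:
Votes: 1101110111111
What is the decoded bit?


Ones: 11 out of 13
Threshold: 7

1 (11/13 voted 1)


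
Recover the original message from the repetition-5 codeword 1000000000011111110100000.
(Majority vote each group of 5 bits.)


Groups: 10000, 00000, 01111, 11101, 00000
Majority votes: 00110

00110


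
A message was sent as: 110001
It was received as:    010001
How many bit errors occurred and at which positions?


XOR: 100000

1 error(s) at position(s): 0


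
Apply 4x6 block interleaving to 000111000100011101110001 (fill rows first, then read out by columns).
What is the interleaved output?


Matrix:
  000111
  000100
  011101
  110001
Read columns: 000100110010111010001011

000100110010111010001011


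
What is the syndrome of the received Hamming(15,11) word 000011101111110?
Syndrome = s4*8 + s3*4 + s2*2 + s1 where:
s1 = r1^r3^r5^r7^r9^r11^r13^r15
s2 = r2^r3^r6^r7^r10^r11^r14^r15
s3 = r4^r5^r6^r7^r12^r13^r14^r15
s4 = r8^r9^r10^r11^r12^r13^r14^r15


s1=1, s2=1, s3=0, s4=0

Syndrome = 3 (error at position 3)


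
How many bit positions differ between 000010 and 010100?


XOR: 010110
Count of 1s: 3

3


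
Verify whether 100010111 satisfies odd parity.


Number of 1s: 5

Yes, parity is correct (5 ones)


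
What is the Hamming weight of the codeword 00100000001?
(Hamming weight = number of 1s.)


Counting 1s in 00100000001

2


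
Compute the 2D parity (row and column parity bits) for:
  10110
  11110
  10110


Row parities: 101
Column parities: 11110

Row P: 101, Col P: 11110, Corner: 0


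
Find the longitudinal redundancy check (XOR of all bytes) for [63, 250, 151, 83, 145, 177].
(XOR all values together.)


XOR chain: 63 ^ 250 ^ 151 ^ 83 ^ 145 ^ 177 = 33

33


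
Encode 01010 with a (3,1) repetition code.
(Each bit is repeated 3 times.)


Each bit -> 3 copies

000111000111000


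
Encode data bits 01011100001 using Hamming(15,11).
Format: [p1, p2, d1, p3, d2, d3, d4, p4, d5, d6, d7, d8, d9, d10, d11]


Parity bits: p1=0, p2=1, p3=1, p4=1

010110111100001


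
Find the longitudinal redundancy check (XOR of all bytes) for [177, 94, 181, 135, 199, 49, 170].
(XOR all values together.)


XOR chain: 177 ^ 94 ^ 181 ^ 135 ^ 199 ^ 49 ^ 170 = 129

129


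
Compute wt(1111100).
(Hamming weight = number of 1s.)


Counting 1s in 1111100

5


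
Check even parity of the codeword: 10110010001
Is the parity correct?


Number of 1s: 5

No, parity error (5 ones)


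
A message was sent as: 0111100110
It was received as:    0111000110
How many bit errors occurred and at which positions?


XOR: 0000100000

1 error(s) at position(s): 4


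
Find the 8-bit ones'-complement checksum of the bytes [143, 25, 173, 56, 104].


Sum = 501 mod 256 = 245
Complement = 10

10


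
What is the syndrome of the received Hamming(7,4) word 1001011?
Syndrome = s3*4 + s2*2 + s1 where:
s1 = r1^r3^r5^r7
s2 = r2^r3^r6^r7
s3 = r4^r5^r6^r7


s1=0, s2=0, s3=1

Syndrome = 4 (error at position 4)


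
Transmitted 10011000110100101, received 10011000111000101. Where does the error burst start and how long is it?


XOR: 00000000001100000

Burst at position 10, length 2


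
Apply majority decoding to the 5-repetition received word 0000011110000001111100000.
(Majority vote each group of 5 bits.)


Groups: 00000, 11110, 00000, 11111, 00000
Majority votes: 01010

01010


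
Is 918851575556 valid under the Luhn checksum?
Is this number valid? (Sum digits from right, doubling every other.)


Luhn sum = 48
48 mod 10 = 8

Invalid (Luhn sum mod 10 = 8)


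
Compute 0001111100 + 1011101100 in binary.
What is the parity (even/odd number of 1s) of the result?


0001111100 = 124
1011101100 = 748
Sum = 872 = 1101101000
1s count = 5

odd parity (5 ones in 1101101000)


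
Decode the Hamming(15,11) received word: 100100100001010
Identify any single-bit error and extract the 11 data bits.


Syndrome = 0: no error detected

Data: 00010001010 (no errors)


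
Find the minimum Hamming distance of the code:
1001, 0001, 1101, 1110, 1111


Comparing all pairs, minimum distance: 1
Can detect 0 errors, correct 0 errors

1


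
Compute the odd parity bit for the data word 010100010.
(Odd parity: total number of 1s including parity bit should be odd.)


Number of 1s in data: 3
Parity bit: 0

0


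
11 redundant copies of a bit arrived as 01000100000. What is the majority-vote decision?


Ones: 2 out of 11
Threshold: 6

0 (2/11 voted 1)


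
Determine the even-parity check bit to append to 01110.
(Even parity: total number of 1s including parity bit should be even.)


Number of 1s in data: 3
Parity bit: 1

1


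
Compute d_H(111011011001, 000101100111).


XOR: 111110111110
Count of 1s: 10

10


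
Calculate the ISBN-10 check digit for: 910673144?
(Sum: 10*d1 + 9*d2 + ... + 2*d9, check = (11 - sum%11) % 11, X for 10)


Weighted sum: 222
222 mod 11 = 2

Check digit: 9


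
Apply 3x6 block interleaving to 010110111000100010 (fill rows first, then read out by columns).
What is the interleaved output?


Matrix:
  010110
  111000
  100010
Read columns: 011110010100101000

011110010100101000


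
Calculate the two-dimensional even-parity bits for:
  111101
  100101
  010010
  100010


Row parities: 1100
Column parities: 101000

Row P: 1100, Col P: 101000, Corner: 0


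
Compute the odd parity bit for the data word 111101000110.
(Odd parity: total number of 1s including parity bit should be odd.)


Number of 1s in data: 7
Parity bit: 0

0


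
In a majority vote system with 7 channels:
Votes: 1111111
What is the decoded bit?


Ones: 7 out of 7
Threshold: 4

1 (7/7 voted 1)


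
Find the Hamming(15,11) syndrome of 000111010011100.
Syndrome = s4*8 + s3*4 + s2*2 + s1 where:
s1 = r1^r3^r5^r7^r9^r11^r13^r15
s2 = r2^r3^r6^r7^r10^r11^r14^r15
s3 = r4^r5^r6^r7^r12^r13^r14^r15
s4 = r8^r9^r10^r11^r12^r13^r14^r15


s1=1, s2=0, s3=1, s4=0

Syndrome = 5 (error at position 5)


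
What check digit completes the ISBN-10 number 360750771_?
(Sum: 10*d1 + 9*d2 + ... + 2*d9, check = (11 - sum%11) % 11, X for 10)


Weighted sum: 214
214 mod 11 = 5

Check digit: 6


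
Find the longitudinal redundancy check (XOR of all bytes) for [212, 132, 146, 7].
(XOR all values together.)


XOR chain: 212 ^ 132 ^ 146 ^ 7 = 197

197


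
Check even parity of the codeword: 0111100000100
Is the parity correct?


Number of 1s: 5

No, parity error (5 ones)


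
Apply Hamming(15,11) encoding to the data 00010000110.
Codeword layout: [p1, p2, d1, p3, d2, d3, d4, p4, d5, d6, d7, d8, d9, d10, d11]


Parity bits: p1=0, p2=0, p3=1, p4=0

000100100000110


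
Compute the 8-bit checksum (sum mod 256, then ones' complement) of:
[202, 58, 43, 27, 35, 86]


Sum = 451 mod 256 = 195
Complement = 60

60


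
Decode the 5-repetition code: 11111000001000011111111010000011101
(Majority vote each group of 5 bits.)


Groups: 11111, 00000, 10000, 11111, 11101, 00000, 11101
Majority votes: 1001101

1001101


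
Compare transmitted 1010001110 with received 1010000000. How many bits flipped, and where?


XOR: 0000001110

3 error(s) at position(s): 6, 7, 8


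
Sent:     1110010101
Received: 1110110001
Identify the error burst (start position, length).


XOR: 0000100100

Burst at position 4, length 4


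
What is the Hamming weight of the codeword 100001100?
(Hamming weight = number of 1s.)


Counting 1s in 100001100

3


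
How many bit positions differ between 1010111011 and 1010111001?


XOR: 0000000010
Count of 1s: 1

1


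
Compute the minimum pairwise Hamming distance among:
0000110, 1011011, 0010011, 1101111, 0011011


Comparing all pairs, minimum distance: 1
Can detect 0 errors, correct 0 errors

1


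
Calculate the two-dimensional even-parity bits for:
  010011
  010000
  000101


Row parities: 110
Column parities: 000110

Row P: 110, Col P: 000110, Corner: 0


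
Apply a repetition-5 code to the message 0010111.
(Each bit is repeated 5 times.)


Each bit -> 5 copies

00000000001111100000111111111111111


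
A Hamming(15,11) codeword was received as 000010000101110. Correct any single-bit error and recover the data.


Syndrome = 0: no error detected

Data: 01000101110 (no errors)


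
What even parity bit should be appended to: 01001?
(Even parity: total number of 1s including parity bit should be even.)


Number of 1s in data: 2
Parity bit: 0

0


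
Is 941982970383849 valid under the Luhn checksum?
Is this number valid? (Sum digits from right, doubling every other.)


Luhn sum = 98
98 mod 10 = 8

Invalid (Luhn sum mod 10 = 8)


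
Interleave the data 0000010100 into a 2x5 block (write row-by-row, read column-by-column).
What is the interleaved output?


Matrix:
  00000
  10100
Read columns: 0100010000

0100010000


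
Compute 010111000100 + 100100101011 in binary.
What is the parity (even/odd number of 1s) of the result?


010111000100 = 1476
100100101011 = 2347
Sum = 3823 = 111011101111
1s count = 10

even parity (10 ones in 111011101111)


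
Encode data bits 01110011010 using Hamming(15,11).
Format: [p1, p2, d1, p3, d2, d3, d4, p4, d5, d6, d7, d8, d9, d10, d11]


Parity bits: p1=1, p2=0, p3=1, p4=1

100111110011010


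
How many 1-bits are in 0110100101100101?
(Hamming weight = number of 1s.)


Counting 1s in 0110100101100101

8


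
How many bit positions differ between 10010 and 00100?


XOR: 10110
Count of 1s: 3

3


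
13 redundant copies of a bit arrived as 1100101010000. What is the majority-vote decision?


Ones: 5 out of 13
Threshold: 7

0 (5/13 voted 1)


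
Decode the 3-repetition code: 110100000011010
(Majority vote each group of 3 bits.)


Groups: 110, 100, 000, 011, 010
Majority votes: 10010

10010


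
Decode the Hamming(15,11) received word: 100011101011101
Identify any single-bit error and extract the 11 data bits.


Syndrome = 9: error at position 9

Data: 01110011101 (corrected bit 9)


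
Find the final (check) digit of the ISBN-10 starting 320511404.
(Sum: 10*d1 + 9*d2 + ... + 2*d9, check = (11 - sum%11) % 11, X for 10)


Weighted sum: 118
118 mod 11 = 8

Check digit: 3


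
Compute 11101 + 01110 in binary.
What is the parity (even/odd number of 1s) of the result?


11101 = 29
01110 = 14
Sum = 43 = 101011
1s count = 4

even parity (4 ones in 101011)


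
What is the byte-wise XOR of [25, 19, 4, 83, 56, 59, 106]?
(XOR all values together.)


XOR chain: 25 ^ 19 ^ 4 ^ 83 ^ 56 ^ 59 ^ 106 = 52

52


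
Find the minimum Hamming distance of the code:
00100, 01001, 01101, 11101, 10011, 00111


Comparing all pairs, minimum distance: 1
Can detect 0 errors, correct 0 errors

1


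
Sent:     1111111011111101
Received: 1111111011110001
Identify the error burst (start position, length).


XOR: 0000000000001100

Burst at position 12, length 2


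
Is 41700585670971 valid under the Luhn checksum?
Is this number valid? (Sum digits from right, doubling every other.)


Luhn sum = 56
56 mod 10 = 6

Invalid (Luhn sum mod 10 = 6)


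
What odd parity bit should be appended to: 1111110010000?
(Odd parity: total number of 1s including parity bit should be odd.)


Number of 1s in data: 7
Parity bit: 0

0


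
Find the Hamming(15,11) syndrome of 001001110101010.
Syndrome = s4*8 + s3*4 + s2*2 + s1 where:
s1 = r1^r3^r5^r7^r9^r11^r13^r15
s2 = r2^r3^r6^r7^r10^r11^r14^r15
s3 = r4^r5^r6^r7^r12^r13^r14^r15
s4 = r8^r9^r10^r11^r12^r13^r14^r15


s1=0, s2=1, s3=0, s4=0

Syndrome = 2 (error at position 2)


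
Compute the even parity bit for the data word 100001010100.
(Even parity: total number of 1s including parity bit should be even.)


Number of 1s in data: 4
Parity bit: 0

0


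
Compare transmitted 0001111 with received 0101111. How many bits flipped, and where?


XOR: 0100000

1 error(s) at position(s): 1


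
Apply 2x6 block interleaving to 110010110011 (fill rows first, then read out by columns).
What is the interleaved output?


Matrix:
  110010
  110011
Read columns: 111100001101

111100001101


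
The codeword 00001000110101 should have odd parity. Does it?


Number of 1s: 5

Yes, parity is correct (5 ones)


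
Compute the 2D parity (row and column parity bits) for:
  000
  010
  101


Row parities: 010
Column parities: 111

Row P: 010, Col P: 111, Corner: 1


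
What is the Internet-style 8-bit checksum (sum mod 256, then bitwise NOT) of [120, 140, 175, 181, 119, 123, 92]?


Sum = 950 mod 256 = 182
Complement = 73

73


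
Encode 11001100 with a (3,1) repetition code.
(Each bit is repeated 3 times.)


Each bit -> 3 copies

111111000000111111000000


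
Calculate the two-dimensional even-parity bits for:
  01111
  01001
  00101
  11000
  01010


Row parities: 00000
Column parities: 10001

Row P: 00000, Col P: 10001, Corner: 0


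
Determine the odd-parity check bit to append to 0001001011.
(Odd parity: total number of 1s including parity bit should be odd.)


Number of 1s in data: 4
Parity bit: 1

1


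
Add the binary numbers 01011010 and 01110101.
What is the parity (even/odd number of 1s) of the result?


01011010 = 90
01110101 = 117
Sum = 207 = 11001111
1s count = 6

even parity (6 ones in 11001111)


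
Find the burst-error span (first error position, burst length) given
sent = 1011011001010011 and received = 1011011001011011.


XOR: 0000000000001000

Burst at position 12, length 1


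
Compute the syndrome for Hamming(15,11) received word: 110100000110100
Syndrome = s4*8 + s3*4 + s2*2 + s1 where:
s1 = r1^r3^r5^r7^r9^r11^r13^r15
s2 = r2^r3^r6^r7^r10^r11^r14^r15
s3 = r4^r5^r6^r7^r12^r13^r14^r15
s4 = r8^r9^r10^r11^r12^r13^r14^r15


s1=1, s2=1, s3=0, s4=1

Syndrome = 11 (error at position 11)


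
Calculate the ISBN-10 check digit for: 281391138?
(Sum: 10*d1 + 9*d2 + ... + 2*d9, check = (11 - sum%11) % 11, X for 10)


Weighted sum: 209
209 mod 11 = 0

Check digit: 0


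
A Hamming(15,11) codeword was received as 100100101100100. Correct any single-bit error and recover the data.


Syndrome = 12: error at position 12

Data: 00011101100 (corrected bit 12)


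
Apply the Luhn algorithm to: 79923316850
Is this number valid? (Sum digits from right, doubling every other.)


Luhn sum = 51
51 mod 10 = 1

Invalid (Luhn sum mod 10 = 1)


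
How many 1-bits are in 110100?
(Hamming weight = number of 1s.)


Counting 1s in 110100

3


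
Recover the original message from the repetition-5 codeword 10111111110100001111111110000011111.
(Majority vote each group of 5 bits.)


Groups: 10111, 11111, 01000, 01111, 11111, 00000, 11111
Majority votes: 1101101

1101101


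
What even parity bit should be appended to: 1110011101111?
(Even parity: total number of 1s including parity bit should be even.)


Number of 1s in data: 10
Parity bit: 0

0


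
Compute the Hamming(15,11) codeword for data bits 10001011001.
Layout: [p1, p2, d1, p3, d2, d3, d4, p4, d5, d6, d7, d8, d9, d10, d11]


Parity bits: p1=0, p2=1, p3=0, p4=0

011000001011001


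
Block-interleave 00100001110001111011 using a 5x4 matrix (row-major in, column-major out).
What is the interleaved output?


Matrix:
  0010
  0001
  1100
  0111
  1011
Read columns: 00101001101001101011

00101001101001101011


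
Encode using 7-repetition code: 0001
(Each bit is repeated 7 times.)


Each bit -> 7 copies

0000000000000000000001111111


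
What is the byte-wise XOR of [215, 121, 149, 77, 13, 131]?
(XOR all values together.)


XOR chain: 215 ^ 121 ^ 149 ^ 77 ^ 13 ^ 131 = 248

248


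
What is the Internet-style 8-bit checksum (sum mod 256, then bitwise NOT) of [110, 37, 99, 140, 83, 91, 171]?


Sum = 731 mod 256 = 219
Complement = 36

36


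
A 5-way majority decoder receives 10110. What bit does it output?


Ones: 3 out of 5
Threshold: 3

1 (3/5 voted 1)


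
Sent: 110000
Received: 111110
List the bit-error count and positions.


XOR: 001110

3 error(s) at position(s): 2, 3, 4


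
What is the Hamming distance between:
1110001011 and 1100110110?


XOR: 0010111101
Count of 1s: 6

6


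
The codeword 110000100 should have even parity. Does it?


Number of 1s: 3

No, parity error (3 ones)


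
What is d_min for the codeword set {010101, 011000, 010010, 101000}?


Comparing all pairs, minimum distance: 2
Can detect 1 errors, correct 0 errors

2


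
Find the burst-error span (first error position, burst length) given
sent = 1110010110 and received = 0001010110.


XOR: 1111000000

Burst at position 0, length 4


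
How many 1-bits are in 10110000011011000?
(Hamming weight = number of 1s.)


Counting 1s in 10110000011011000

7


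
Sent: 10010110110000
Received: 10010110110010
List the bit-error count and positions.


XOR: 00000000000010

1 error(s) at position(s): 12


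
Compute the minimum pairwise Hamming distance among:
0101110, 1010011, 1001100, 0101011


Comparing all pairs, minimum distance: 2
Can detect 1 errors, correct 0 errors

2


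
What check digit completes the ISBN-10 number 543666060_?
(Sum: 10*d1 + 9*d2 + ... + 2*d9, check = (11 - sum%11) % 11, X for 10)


Weighted sum: 236
236 mod 11 = 5

Check digit: 6


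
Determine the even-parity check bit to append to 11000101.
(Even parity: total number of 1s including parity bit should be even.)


Number of 1s in data: 4
Parity bit: 0

0


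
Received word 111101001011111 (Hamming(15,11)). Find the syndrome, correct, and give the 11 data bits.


Syndrome = 0: no error detected

Data: 10101011111 (no errors)


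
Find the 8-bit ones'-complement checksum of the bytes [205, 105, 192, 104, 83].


Sum = 689 mod 256 = 177
Complement = 78

78


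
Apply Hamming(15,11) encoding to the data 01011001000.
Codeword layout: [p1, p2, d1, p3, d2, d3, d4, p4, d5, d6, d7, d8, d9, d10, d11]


Parity bits: p1=1, p2=1, p3=1, p4=0

110110101001000


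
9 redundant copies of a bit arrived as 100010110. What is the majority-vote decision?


Ones: 4 out of 9
Threshold: 5

0 (4/9 voted 1)


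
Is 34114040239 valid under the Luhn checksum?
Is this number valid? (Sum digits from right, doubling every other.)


Luhn sum = 39
39 mod 10 = 9

Invalid (Luhn sum mod 10 = 9)


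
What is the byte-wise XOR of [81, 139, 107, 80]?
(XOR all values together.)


XOR chain: 81 ^ 139 ^ 107 ^ 80 = 225

225


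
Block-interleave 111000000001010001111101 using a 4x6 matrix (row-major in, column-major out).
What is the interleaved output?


Matrix:
  111000
  000001
  010001
  111101
Read columns: 100110111001000100000111

100110111001000100000111


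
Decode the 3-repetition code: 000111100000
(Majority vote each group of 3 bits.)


Groups: 000, 111, 100, 000
Majority votes: 0100

0100


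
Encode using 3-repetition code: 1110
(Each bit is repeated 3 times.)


Each bit -> 3 copies

111111111000
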